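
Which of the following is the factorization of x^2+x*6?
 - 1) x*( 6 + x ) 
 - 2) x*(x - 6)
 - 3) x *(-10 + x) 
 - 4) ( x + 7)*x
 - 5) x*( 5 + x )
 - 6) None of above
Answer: 1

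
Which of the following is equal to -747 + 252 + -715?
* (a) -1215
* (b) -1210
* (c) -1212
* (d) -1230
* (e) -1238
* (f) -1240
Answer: b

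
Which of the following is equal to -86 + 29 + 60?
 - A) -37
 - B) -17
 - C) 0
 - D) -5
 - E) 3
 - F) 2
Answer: E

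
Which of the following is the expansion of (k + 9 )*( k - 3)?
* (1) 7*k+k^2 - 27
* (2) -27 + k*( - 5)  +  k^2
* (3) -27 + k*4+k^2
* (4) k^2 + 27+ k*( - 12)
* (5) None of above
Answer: 5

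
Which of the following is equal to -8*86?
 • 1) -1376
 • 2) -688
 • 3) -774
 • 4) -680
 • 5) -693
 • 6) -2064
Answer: 2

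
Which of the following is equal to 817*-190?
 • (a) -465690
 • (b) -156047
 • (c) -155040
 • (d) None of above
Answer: d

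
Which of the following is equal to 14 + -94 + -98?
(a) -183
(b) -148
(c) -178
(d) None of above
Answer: c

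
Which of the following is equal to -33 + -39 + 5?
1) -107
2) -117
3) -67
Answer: 3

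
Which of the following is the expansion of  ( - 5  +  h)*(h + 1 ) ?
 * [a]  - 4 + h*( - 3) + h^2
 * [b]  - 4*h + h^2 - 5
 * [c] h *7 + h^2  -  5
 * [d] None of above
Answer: b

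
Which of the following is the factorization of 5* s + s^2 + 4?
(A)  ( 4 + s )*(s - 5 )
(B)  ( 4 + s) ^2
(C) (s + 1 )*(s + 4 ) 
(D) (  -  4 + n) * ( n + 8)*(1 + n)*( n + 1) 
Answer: C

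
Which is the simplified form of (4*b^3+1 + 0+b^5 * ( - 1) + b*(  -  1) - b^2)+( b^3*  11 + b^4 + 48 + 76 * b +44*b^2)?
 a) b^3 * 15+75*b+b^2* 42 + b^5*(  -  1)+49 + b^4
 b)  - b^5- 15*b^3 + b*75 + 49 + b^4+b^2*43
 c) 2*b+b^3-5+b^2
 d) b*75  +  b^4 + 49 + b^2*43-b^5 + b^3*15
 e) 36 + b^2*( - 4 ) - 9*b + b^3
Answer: d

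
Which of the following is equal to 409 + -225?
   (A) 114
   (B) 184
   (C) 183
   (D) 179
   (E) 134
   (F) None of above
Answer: B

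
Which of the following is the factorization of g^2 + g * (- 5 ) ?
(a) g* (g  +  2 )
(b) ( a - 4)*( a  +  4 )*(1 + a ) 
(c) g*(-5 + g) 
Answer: c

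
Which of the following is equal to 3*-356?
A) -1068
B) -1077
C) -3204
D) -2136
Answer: A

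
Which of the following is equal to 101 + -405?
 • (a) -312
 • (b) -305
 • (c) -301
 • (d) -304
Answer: d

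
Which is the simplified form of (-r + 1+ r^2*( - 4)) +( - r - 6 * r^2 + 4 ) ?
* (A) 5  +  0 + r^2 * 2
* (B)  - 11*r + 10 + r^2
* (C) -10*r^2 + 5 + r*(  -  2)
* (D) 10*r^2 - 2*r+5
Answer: C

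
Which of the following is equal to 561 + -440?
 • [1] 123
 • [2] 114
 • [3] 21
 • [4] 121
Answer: 4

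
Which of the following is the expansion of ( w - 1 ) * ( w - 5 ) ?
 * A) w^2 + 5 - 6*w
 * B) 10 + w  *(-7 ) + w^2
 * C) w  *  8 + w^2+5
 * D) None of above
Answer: A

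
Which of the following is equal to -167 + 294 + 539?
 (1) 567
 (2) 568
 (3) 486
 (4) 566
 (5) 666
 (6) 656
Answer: 5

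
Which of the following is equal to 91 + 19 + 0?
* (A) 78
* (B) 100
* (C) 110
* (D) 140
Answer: C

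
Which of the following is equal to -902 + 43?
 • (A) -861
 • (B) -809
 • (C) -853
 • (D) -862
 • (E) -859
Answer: E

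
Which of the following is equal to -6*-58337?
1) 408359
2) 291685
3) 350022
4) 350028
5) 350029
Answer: 3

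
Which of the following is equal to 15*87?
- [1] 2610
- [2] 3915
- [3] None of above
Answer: 3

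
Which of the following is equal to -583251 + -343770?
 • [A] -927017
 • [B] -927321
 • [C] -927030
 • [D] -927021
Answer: D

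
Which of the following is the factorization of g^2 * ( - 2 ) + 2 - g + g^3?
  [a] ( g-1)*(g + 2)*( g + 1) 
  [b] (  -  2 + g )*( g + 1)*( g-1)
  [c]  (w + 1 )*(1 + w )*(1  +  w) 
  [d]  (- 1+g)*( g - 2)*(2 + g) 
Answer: b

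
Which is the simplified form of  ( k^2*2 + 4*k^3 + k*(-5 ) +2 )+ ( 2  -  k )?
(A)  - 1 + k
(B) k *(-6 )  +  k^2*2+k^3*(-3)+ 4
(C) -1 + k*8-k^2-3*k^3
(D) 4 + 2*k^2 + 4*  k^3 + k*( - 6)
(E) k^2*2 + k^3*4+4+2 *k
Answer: D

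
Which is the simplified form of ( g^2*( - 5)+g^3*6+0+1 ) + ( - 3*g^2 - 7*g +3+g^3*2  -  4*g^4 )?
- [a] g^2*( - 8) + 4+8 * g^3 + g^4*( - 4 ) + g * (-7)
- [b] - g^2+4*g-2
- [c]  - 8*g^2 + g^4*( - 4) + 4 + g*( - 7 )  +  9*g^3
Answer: a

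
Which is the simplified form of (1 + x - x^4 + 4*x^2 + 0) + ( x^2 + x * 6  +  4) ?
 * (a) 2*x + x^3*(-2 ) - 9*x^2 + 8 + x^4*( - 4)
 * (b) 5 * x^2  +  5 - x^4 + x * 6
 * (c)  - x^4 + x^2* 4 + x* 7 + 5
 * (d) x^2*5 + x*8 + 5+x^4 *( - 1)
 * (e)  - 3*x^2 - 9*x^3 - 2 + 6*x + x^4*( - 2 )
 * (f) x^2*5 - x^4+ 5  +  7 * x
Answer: f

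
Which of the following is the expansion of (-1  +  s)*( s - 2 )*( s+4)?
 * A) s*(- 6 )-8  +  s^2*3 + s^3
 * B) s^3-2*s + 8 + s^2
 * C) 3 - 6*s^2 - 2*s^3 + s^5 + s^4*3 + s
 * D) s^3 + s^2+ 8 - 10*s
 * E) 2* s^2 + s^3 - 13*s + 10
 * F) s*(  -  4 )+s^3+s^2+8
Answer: D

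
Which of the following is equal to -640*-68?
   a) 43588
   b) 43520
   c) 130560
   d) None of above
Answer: b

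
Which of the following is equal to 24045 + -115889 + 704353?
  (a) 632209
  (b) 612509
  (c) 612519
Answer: b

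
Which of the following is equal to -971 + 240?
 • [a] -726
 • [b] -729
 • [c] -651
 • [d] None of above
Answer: d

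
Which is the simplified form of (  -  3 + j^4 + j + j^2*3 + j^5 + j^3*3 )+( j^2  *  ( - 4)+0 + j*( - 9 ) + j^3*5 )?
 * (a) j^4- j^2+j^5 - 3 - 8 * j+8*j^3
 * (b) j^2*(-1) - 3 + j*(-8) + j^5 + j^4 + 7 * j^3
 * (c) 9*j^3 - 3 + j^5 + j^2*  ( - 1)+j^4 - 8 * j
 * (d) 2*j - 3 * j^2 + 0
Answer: a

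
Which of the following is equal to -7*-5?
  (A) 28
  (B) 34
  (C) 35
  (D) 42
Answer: C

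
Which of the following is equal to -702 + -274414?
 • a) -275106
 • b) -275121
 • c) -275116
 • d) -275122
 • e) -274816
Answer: c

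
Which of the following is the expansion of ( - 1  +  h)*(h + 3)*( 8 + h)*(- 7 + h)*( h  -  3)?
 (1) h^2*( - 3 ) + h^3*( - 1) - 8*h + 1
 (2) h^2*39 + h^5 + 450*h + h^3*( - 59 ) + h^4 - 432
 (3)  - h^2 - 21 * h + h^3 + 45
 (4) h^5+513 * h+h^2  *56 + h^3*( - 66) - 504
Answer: 4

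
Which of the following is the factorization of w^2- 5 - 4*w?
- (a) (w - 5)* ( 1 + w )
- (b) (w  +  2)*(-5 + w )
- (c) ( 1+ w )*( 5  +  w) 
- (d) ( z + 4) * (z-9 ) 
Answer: a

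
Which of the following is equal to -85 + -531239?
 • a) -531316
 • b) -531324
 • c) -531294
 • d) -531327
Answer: b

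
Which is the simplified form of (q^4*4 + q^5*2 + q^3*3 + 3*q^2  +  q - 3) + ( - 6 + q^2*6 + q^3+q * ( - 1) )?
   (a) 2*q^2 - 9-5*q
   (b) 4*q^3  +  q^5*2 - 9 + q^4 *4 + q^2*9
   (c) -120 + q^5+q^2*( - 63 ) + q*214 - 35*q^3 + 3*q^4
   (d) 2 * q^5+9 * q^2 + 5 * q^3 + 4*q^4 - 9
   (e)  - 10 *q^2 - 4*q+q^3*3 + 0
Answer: b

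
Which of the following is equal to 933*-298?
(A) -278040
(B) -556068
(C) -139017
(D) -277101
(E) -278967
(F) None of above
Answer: F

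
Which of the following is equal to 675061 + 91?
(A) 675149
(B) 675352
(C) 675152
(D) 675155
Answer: C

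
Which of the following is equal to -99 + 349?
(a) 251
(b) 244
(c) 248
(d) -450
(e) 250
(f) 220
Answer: e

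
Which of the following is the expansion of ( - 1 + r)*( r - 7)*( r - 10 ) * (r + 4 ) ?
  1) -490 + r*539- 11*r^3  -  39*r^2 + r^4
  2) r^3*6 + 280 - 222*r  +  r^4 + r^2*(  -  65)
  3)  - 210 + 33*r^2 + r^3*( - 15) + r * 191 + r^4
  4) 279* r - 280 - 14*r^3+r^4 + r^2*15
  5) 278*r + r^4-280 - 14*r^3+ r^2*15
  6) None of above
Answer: 5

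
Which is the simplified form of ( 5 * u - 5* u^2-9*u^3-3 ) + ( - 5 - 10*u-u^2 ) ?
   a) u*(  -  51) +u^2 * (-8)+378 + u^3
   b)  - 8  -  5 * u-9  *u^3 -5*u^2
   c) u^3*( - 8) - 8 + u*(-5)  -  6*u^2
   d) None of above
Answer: d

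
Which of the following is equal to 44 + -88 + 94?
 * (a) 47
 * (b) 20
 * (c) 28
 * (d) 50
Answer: d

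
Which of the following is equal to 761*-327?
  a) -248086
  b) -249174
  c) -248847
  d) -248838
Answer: c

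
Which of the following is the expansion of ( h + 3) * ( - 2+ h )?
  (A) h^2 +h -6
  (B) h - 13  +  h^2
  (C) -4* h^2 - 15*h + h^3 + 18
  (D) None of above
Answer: A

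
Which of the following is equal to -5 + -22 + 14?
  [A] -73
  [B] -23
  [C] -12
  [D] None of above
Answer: D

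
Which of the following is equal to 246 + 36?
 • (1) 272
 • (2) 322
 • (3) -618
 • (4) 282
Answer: 4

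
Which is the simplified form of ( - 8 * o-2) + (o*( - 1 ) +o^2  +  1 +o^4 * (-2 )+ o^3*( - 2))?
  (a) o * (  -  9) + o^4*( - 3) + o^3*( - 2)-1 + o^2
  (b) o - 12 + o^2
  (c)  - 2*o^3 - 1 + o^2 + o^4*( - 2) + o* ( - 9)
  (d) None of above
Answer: c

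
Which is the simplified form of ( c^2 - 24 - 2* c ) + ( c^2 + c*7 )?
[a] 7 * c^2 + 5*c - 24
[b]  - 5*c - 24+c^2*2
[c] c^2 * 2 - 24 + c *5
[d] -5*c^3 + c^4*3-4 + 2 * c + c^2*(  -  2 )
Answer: c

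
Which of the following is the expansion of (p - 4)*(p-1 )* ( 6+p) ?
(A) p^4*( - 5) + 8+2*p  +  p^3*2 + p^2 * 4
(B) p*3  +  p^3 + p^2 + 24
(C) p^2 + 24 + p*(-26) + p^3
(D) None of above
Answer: C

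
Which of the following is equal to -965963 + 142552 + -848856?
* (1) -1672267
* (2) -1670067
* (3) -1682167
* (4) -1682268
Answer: 1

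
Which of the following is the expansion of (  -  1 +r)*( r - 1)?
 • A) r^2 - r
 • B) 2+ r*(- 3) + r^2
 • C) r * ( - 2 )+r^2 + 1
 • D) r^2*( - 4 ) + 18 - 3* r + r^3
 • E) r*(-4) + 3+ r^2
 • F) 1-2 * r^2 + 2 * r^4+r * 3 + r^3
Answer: C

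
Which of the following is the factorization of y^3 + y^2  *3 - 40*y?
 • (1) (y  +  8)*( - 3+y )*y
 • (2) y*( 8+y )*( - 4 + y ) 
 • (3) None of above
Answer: 3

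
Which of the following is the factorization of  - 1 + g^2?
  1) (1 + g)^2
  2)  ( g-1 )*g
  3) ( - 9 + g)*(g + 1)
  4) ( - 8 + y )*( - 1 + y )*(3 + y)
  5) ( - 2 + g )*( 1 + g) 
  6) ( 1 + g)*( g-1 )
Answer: 6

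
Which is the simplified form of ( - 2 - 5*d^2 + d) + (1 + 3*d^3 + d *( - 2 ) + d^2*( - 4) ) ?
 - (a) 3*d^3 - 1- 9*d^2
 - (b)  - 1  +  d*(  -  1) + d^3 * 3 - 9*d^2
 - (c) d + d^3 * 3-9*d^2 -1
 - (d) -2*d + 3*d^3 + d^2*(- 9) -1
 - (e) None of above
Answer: b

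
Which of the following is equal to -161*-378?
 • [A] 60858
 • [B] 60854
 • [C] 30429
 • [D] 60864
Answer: A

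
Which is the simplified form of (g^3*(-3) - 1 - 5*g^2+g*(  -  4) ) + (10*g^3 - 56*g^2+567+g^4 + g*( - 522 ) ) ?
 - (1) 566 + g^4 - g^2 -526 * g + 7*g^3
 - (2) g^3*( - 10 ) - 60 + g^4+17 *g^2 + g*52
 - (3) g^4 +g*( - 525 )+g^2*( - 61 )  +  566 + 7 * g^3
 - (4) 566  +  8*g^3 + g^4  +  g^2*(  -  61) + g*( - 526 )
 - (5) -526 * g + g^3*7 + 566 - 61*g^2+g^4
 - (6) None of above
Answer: 5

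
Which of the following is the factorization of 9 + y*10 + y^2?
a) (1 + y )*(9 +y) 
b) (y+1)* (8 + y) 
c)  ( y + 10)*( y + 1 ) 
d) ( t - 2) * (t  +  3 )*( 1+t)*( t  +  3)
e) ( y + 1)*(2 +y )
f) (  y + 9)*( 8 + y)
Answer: a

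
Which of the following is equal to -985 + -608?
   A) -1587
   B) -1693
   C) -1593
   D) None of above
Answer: C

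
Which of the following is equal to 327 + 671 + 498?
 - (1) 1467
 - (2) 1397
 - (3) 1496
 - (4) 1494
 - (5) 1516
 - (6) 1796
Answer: 3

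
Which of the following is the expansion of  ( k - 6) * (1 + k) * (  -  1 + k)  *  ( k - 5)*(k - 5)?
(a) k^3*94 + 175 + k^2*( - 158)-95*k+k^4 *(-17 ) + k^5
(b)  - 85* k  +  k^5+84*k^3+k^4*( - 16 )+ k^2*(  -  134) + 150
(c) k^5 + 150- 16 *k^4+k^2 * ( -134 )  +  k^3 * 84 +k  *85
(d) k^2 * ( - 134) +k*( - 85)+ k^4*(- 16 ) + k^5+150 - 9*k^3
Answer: b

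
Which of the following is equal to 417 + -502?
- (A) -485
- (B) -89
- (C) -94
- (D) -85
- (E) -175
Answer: D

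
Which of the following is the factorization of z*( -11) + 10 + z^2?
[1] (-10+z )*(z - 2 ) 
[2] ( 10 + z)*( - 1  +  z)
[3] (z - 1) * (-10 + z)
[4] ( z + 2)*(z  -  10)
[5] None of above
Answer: 3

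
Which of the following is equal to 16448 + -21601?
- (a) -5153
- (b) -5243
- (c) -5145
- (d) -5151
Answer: a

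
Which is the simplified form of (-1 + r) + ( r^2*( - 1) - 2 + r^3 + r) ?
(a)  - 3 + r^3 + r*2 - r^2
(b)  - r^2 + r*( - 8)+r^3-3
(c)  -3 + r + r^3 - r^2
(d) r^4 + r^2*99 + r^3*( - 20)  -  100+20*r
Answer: a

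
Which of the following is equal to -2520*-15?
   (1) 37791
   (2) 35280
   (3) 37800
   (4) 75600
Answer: 3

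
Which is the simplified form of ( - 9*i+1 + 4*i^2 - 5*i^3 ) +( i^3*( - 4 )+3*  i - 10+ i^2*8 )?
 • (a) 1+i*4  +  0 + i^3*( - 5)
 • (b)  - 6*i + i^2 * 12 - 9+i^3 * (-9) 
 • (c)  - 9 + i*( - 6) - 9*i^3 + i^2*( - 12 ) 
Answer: b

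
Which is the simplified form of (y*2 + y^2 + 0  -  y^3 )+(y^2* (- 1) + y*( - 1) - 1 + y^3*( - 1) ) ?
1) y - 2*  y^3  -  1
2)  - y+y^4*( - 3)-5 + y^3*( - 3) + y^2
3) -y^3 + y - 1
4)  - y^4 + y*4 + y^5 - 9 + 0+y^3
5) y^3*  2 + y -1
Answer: 1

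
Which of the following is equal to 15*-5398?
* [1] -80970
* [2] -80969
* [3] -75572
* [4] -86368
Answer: 1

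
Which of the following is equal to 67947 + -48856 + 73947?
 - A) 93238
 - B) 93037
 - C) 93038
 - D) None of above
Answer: C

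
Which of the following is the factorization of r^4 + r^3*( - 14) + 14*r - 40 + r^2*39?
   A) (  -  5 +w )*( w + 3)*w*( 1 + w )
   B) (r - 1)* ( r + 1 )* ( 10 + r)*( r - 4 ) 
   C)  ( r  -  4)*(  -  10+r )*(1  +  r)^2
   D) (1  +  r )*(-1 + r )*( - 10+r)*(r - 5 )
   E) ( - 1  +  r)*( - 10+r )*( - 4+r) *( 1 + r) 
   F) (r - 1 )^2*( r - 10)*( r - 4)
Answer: E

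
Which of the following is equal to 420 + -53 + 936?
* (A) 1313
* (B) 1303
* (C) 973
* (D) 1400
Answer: B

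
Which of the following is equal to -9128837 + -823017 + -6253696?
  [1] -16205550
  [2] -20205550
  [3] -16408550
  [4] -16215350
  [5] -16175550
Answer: 1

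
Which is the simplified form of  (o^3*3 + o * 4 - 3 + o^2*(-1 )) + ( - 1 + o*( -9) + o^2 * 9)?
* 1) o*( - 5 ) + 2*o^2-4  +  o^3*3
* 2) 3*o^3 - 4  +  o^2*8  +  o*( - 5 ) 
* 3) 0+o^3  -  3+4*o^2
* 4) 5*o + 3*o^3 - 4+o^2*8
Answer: 2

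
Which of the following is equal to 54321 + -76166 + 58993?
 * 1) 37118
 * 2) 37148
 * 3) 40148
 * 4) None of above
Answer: 2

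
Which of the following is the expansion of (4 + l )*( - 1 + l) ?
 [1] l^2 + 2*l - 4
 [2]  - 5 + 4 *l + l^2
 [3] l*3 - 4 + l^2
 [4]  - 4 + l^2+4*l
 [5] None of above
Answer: 3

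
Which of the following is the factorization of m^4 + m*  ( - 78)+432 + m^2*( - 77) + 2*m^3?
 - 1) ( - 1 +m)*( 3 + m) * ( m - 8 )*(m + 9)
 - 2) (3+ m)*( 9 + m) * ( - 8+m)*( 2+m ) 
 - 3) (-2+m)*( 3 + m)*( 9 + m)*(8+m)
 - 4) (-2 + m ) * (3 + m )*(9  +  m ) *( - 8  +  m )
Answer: 4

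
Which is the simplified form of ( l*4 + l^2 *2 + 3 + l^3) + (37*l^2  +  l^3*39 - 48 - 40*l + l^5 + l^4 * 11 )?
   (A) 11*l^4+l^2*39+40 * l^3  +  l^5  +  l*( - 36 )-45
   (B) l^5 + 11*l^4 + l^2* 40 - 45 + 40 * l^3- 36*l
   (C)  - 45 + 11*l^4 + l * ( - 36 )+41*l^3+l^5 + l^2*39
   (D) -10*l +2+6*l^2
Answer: A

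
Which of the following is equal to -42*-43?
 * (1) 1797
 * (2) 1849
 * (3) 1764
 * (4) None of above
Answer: 4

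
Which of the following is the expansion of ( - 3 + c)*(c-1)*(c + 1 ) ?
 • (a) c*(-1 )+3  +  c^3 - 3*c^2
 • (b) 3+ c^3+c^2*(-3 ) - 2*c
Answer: a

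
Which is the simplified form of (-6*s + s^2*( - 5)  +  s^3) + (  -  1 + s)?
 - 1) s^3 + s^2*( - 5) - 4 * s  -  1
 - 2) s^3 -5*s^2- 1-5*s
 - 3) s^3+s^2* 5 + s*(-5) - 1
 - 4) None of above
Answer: 2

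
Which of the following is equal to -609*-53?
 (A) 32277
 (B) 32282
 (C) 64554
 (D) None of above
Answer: A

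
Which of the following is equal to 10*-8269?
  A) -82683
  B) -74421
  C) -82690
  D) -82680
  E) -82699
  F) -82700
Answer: C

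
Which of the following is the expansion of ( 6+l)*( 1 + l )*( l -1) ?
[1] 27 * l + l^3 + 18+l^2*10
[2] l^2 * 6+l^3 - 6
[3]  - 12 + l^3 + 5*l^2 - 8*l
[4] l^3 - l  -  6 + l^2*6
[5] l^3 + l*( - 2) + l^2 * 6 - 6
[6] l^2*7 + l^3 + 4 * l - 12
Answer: 4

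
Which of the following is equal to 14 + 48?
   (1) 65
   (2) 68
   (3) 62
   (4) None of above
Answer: 3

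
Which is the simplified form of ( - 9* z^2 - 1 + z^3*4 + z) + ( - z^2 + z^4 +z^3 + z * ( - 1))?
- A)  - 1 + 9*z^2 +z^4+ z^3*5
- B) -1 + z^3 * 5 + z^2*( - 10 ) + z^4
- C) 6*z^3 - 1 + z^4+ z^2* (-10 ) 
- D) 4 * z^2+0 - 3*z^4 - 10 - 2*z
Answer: B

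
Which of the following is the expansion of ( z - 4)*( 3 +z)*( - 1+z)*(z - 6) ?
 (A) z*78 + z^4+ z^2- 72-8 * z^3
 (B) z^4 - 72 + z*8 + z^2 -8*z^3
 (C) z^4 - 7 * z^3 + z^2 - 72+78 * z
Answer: A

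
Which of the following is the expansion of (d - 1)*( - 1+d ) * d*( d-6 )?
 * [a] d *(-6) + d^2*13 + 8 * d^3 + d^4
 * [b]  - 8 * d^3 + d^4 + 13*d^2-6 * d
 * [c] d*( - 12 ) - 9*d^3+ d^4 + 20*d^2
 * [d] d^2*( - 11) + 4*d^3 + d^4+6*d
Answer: b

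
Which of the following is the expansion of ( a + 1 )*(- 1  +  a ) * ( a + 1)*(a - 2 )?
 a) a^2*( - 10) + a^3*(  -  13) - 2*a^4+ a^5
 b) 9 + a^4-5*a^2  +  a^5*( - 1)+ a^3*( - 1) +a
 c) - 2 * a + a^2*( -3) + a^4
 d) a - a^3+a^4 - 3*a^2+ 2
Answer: d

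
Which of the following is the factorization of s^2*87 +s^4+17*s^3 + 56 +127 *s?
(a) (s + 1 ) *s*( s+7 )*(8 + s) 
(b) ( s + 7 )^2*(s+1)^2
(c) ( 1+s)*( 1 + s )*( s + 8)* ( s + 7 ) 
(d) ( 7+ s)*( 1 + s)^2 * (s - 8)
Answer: c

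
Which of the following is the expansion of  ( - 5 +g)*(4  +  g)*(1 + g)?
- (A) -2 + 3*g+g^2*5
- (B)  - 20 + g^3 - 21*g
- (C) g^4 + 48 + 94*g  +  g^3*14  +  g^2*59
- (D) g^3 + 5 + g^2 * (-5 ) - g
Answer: B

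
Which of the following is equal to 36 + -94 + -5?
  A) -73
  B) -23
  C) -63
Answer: C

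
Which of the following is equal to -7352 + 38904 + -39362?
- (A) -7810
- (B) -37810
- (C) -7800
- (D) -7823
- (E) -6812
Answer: A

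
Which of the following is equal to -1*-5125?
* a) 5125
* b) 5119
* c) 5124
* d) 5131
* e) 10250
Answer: a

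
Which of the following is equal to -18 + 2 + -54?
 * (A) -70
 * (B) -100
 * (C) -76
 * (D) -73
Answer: A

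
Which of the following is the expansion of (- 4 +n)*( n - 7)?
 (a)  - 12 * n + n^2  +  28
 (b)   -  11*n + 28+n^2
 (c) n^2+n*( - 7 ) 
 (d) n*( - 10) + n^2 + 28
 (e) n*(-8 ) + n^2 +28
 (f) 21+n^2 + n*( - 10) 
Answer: b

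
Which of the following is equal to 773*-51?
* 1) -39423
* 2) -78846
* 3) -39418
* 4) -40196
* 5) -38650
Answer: 1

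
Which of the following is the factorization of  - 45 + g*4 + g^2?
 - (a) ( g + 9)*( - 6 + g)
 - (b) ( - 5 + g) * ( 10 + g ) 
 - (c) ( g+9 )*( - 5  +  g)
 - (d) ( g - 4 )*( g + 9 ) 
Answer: c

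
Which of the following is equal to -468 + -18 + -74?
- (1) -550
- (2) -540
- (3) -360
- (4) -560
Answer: 4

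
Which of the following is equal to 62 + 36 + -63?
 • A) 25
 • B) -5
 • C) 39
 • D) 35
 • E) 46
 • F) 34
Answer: D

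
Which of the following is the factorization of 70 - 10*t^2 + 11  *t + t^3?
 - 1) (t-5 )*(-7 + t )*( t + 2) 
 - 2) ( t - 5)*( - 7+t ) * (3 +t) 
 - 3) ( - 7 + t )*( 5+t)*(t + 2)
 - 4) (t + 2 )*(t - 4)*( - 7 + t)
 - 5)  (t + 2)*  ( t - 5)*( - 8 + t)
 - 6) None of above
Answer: 1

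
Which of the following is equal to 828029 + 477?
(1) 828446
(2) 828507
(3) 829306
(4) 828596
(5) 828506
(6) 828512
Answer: 5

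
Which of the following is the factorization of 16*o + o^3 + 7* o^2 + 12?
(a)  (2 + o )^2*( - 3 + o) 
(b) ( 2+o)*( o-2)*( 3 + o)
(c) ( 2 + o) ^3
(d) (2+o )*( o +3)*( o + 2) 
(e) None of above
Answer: d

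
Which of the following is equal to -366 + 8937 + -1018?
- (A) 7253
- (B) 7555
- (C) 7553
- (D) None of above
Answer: C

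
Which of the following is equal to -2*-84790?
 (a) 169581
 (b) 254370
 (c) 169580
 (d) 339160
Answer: c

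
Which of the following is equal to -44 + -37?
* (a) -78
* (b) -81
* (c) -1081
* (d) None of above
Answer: b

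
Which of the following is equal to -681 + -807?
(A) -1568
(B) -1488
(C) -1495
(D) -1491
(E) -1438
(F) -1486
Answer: B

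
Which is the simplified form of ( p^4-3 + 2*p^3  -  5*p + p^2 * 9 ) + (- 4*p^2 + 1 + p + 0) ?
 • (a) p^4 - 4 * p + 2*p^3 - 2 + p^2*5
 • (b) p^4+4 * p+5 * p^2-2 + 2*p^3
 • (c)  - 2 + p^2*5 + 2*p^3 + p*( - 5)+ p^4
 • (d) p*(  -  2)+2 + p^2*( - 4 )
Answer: a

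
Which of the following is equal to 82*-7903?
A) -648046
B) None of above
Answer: A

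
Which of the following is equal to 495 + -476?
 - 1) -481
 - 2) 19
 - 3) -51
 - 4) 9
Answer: 2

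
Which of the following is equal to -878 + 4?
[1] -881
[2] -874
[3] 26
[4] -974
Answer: 2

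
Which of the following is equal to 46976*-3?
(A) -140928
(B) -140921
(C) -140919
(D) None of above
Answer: A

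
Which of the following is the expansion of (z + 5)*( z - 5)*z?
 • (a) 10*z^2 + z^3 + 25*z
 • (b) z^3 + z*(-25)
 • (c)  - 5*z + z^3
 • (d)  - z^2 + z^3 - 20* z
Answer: b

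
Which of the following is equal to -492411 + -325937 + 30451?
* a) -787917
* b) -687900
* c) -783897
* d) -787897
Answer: d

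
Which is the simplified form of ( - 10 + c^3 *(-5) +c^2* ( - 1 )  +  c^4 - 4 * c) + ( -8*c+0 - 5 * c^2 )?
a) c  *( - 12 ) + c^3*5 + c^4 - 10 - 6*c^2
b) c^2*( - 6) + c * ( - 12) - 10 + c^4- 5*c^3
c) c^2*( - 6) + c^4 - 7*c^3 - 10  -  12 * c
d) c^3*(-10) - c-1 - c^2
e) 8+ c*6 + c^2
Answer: b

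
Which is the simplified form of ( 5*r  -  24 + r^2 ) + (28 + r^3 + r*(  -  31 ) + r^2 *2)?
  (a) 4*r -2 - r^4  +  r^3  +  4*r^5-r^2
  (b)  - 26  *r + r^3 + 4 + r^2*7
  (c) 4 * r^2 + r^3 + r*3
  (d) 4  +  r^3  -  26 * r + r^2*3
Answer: d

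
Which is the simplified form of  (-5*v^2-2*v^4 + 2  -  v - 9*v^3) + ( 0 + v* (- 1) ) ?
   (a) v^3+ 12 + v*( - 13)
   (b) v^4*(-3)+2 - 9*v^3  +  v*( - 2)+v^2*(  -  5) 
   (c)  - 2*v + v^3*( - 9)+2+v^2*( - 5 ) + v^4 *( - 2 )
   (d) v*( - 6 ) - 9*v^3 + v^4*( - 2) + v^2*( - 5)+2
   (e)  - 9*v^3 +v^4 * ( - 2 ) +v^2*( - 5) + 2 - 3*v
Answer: c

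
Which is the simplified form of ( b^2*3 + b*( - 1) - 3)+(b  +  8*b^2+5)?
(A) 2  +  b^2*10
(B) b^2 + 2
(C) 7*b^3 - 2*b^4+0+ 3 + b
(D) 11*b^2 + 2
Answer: D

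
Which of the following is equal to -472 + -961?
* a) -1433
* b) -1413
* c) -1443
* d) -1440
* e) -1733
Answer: a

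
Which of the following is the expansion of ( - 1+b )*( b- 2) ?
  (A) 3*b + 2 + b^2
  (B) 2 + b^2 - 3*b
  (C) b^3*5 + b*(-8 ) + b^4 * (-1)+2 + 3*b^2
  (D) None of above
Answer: B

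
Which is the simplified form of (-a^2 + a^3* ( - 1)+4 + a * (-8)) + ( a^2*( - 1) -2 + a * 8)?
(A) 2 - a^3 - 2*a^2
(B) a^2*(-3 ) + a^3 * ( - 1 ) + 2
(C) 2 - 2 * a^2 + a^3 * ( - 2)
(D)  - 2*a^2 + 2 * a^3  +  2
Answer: A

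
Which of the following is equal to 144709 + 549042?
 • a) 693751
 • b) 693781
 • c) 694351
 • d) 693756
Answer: a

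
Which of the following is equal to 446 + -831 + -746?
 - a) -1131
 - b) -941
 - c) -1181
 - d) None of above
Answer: a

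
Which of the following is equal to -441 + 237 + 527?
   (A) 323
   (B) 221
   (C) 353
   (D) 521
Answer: A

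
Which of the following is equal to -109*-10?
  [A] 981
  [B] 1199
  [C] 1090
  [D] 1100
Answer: C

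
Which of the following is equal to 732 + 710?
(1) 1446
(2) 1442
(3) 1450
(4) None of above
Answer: 2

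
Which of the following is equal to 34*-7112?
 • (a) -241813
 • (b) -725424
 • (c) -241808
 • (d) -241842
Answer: c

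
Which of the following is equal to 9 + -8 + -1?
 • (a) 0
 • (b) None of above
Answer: a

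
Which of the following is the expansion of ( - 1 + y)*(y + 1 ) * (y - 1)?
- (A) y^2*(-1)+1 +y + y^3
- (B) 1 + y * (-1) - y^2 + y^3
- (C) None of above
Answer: B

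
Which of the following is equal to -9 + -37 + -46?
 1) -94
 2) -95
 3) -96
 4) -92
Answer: 4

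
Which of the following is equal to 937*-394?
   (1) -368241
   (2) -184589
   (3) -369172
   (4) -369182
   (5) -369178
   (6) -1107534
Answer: 5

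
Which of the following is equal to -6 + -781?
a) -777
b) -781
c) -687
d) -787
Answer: d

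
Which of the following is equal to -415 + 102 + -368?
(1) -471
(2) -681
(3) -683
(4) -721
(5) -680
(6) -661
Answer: 2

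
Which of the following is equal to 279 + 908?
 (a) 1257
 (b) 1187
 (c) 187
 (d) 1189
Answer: b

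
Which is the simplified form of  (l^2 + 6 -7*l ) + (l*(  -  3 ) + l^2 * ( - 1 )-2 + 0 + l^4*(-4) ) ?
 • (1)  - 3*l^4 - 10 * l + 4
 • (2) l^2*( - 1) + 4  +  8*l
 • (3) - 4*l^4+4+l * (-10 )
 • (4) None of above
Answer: 3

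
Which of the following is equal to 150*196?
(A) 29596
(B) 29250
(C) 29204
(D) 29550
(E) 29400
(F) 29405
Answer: E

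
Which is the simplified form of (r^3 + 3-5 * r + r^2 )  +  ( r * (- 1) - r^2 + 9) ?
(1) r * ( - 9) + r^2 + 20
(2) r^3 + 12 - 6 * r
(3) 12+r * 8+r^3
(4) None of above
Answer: 2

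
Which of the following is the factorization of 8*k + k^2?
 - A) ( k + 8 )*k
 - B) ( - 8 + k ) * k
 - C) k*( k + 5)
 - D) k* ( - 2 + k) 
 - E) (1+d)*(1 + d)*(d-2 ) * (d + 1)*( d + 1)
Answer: A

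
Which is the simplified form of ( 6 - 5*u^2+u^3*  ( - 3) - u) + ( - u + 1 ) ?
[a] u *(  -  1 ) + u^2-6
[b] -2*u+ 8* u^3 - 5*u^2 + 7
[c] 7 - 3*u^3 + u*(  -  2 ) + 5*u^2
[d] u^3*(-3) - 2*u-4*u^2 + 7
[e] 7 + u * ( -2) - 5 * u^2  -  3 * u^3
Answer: e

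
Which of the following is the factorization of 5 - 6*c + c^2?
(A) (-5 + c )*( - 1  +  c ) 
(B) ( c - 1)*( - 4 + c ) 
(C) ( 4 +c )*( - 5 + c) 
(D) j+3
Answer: A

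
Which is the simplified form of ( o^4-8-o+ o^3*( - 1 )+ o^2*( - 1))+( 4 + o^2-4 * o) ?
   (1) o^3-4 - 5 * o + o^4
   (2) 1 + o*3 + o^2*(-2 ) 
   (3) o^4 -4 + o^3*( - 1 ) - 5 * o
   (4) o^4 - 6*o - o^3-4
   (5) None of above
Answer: 3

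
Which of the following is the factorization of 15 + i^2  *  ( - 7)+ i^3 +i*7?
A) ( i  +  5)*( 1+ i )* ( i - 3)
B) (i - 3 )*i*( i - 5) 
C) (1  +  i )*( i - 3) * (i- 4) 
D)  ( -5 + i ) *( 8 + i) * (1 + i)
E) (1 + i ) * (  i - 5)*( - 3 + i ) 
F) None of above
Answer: E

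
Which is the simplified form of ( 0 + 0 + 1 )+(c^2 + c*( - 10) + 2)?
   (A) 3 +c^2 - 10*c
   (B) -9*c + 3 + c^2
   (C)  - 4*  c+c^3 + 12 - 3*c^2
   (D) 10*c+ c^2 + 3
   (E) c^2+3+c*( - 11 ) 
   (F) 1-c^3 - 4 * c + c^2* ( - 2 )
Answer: A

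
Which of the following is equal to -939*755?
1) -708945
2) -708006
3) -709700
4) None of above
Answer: 1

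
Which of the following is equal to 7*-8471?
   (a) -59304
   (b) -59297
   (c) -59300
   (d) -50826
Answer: b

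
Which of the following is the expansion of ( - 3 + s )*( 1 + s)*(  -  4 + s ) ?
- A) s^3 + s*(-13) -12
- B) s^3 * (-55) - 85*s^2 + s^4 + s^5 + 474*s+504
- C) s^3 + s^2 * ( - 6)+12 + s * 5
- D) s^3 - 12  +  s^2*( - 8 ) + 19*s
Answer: C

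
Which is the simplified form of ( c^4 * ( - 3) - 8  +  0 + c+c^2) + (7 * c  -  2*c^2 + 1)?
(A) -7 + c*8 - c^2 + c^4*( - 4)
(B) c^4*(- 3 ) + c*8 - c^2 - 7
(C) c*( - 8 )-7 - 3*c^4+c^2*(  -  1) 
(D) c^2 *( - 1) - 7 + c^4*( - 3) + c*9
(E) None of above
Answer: B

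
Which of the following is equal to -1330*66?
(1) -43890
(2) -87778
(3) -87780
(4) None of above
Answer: 3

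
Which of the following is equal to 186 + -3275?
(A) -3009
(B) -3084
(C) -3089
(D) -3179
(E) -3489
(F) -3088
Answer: C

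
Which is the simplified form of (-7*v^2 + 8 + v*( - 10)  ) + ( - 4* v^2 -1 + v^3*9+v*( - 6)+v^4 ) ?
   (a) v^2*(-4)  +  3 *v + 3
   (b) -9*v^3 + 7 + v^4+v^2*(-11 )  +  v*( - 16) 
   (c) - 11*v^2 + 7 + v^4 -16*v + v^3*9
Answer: c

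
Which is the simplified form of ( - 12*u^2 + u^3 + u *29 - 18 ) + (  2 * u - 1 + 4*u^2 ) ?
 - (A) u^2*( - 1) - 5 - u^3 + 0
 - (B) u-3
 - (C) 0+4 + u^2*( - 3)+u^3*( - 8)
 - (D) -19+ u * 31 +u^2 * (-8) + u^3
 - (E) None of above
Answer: D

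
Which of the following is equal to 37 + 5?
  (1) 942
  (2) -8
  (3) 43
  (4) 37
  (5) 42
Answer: 5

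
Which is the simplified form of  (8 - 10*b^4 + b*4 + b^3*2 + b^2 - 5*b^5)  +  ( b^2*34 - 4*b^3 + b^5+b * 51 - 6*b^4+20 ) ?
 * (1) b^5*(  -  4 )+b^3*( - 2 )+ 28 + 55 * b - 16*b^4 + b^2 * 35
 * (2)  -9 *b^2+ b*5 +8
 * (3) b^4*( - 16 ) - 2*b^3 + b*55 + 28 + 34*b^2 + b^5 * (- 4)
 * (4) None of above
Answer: 1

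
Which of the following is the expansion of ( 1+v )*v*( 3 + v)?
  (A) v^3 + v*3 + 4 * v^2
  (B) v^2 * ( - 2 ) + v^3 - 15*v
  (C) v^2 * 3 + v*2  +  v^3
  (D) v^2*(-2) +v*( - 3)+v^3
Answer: A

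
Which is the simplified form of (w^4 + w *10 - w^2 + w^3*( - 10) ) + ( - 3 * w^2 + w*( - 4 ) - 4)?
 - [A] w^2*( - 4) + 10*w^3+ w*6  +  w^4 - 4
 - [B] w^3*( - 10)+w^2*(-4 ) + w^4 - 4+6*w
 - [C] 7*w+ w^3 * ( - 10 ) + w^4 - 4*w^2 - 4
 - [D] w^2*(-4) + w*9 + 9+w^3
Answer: B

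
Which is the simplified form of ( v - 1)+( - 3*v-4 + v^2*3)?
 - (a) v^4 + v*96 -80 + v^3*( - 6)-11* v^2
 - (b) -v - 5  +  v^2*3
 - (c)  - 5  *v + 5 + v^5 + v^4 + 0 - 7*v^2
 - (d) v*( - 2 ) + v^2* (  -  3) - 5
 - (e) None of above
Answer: e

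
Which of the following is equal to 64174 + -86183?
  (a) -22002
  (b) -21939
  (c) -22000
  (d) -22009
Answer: d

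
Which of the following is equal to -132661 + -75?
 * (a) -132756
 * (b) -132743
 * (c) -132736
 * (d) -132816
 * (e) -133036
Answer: c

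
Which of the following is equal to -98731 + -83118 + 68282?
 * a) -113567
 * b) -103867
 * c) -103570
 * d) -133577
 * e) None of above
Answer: a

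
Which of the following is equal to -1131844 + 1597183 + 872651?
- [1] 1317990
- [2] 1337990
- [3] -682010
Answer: 2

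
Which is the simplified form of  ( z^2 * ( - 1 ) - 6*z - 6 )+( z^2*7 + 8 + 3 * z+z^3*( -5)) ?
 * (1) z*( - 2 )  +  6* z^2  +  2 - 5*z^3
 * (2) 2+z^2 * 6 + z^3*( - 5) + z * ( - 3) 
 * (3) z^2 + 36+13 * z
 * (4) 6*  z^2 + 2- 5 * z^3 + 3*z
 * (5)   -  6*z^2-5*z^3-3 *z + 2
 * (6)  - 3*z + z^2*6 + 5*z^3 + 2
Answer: 2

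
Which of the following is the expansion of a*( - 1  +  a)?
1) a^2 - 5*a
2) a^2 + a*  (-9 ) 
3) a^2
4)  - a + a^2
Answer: 4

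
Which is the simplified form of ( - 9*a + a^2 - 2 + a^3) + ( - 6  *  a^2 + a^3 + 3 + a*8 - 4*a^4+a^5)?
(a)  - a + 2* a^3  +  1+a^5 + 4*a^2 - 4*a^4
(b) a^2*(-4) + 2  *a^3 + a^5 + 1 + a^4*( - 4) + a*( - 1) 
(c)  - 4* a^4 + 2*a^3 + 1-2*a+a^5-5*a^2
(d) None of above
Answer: d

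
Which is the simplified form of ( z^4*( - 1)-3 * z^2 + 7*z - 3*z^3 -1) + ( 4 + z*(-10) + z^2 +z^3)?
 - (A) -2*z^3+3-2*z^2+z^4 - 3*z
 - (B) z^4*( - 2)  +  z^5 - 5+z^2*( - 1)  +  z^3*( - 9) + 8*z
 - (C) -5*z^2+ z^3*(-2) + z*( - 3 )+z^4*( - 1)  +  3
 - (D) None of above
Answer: D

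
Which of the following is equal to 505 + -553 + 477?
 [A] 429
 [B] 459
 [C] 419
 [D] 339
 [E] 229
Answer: A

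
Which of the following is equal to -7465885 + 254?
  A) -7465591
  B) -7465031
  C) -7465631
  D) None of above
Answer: C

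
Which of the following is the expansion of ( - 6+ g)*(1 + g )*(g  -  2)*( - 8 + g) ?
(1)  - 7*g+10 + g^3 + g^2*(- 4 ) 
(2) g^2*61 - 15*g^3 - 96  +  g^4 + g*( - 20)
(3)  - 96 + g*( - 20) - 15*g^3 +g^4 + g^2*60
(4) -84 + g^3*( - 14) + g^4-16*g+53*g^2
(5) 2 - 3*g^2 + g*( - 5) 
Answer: 3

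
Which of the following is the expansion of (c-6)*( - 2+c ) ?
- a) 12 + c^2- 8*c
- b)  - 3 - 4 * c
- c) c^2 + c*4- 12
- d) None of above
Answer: a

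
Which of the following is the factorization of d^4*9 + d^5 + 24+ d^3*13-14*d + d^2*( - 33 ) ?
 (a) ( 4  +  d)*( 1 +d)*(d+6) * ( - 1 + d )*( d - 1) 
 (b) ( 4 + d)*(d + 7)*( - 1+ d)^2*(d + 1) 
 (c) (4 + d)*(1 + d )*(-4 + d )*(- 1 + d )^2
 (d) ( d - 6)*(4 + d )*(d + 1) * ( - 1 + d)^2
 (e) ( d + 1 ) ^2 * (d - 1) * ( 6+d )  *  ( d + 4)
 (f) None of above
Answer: a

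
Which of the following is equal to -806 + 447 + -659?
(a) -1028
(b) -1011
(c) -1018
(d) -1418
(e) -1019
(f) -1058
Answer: c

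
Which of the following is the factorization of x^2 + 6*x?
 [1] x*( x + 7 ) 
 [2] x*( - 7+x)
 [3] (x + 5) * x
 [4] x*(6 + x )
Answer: 4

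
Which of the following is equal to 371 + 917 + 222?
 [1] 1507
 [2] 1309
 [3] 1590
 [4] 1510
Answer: 4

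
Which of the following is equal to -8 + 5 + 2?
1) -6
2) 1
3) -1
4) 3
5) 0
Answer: 3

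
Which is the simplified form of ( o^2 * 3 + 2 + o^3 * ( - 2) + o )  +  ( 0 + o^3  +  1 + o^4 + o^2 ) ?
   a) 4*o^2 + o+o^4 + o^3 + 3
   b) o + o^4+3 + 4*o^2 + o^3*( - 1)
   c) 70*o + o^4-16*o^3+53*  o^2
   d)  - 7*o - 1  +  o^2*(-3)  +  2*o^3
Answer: b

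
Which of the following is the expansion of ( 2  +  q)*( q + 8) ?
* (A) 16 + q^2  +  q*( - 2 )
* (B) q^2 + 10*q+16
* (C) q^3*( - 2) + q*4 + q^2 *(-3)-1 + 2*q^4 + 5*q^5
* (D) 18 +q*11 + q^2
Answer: B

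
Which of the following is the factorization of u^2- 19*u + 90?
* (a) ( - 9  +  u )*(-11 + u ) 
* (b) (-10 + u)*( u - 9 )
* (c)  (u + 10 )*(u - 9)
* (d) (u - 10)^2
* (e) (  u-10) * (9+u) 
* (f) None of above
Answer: b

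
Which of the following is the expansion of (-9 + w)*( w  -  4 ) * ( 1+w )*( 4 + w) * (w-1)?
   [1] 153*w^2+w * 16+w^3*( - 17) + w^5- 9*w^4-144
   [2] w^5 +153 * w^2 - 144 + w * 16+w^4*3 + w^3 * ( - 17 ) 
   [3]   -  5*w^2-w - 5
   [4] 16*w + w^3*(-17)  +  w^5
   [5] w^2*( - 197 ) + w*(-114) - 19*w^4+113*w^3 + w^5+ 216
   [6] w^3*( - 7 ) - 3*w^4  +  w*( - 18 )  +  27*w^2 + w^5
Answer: 1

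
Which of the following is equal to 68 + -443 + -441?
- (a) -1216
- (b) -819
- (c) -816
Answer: c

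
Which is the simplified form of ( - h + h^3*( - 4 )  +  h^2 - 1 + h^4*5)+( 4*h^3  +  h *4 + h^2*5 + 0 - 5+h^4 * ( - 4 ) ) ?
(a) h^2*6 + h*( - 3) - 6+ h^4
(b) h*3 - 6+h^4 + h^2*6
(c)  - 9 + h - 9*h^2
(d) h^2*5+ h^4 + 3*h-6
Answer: b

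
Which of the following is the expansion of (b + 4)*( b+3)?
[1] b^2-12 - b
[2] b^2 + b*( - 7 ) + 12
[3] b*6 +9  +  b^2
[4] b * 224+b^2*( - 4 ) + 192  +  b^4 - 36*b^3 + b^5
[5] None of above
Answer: 5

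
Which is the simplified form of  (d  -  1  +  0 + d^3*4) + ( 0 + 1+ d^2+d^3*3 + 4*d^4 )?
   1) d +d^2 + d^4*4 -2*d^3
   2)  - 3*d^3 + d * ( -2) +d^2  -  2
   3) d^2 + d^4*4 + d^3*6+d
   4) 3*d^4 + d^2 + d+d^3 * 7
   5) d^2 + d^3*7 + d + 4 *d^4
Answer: 5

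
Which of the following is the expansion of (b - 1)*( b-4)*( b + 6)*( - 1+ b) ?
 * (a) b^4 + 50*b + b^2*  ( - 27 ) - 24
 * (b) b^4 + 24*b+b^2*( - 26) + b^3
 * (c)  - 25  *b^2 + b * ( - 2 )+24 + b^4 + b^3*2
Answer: a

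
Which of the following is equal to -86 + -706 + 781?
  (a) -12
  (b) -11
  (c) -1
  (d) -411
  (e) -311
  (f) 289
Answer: b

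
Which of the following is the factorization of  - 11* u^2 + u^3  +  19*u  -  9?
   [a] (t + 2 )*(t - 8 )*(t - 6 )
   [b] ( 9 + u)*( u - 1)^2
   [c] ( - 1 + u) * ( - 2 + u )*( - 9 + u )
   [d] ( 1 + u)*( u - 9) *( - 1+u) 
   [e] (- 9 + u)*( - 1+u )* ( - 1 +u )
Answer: e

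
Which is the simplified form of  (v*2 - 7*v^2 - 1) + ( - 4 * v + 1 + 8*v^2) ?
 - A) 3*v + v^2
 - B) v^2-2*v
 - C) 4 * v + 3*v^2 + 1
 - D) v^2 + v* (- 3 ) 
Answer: B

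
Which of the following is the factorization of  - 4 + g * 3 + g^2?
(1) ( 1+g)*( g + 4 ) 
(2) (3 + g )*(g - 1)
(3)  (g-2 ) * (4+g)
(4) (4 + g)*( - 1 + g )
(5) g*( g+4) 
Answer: 4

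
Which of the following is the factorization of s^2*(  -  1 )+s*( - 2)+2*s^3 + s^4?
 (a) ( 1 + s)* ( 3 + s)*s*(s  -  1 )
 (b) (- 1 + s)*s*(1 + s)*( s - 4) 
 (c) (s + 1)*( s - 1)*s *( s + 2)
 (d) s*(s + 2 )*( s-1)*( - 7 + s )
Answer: c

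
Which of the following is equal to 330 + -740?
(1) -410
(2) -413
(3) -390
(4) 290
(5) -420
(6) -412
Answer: 1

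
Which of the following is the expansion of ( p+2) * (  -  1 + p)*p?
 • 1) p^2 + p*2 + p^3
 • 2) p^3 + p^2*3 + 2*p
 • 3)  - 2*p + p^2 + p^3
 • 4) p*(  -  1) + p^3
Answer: 3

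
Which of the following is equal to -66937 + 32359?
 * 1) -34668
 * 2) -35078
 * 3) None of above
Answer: 3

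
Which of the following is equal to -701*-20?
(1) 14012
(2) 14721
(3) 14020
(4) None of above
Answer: 3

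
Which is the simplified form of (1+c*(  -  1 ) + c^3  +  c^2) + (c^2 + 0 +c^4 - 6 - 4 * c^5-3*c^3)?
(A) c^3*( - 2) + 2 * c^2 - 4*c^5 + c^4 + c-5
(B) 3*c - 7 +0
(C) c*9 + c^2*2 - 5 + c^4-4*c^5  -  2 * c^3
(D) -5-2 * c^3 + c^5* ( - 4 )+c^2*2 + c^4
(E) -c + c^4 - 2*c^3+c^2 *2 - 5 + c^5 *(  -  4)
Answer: E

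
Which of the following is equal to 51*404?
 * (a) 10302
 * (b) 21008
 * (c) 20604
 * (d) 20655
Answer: c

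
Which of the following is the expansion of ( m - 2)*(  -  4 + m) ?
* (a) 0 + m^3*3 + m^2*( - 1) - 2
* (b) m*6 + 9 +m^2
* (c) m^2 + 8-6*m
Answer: c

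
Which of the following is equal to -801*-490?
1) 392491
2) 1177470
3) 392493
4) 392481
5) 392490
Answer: 5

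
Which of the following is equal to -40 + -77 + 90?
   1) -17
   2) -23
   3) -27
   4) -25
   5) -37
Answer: 3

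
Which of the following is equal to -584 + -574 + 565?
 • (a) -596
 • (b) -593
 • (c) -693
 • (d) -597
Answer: b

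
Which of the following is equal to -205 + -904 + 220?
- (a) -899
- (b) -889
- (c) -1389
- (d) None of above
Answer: b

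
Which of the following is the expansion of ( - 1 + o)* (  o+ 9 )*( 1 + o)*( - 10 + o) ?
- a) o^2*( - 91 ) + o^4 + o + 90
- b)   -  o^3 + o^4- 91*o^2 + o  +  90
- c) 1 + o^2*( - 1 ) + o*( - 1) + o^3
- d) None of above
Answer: b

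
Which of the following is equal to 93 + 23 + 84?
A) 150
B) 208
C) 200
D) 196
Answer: C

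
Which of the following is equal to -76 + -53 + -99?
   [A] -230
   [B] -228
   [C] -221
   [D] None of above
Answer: B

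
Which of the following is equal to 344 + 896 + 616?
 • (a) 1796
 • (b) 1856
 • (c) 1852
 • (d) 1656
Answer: b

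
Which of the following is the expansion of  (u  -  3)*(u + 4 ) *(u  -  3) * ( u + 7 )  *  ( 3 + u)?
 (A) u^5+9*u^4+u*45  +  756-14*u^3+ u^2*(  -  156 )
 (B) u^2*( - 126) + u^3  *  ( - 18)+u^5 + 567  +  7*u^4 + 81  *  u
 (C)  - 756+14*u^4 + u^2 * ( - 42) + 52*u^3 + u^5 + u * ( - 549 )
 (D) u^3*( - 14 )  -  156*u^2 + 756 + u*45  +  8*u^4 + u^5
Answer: D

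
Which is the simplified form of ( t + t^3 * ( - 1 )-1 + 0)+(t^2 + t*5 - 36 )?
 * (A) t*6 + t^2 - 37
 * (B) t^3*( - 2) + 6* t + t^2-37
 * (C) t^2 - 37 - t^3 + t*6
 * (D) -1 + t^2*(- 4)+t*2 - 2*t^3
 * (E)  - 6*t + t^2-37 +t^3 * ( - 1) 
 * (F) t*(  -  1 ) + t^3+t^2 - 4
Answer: C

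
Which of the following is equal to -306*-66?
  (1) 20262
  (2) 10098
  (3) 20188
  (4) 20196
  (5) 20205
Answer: 4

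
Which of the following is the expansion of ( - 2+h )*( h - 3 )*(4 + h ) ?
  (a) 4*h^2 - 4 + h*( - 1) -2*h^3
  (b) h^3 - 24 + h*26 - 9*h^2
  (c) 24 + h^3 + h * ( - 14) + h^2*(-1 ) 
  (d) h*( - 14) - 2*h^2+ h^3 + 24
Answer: c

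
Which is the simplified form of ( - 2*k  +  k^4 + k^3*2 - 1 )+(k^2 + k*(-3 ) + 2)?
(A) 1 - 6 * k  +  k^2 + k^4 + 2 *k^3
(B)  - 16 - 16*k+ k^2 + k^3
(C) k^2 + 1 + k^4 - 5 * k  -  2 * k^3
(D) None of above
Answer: D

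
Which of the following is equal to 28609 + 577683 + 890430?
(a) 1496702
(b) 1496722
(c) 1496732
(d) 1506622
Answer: b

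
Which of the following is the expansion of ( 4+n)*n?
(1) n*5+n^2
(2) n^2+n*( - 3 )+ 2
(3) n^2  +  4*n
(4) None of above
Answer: 3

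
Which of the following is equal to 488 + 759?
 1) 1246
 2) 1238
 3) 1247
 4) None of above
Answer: 3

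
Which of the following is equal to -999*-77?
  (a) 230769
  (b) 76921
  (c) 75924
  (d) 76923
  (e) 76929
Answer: d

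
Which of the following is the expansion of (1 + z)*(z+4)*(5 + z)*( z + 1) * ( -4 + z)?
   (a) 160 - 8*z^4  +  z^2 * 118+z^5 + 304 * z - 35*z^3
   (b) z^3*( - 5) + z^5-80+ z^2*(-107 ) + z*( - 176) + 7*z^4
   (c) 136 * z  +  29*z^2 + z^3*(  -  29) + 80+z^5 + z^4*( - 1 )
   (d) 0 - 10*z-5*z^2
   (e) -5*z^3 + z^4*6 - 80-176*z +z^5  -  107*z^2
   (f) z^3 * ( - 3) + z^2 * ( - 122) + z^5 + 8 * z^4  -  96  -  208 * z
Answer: b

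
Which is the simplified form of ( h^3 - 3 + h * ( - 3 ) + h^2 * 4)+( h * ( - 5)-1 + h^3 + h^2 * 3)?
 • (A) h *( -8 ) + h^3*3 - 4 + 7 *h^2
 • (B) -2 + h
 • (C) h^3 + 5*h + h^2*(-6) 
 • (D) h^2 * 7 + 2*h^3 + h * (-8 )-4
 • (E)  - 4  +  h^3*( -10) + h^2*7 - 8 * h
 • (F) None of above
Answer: D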